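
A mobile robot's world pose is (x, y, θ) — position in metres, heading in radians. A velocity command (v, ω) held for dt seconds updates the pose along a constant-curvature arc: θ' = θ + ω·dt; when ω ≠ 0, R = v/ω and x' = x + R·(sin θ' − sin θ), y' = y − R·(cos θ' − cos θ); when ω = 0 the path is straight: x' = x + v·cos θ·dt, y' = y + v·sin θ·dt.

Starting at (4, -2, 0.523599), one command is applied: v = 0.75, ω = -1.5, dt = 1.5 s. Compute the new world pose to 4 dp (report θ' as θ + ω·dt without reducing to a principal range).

θ' = 0.5236 + -1.5·1.5 = -1.7264
R = v/ω = 0.75/-1.5 = -0.5000
x' = 4 + -0.5000·(sin -1.7264 − sin 0.5236) = 4.7440
y' = -2 − -0.5000·(cos -1.7264 − cos 0.5236) = -2.5105

(4.7440, -2.5105, -1.7264)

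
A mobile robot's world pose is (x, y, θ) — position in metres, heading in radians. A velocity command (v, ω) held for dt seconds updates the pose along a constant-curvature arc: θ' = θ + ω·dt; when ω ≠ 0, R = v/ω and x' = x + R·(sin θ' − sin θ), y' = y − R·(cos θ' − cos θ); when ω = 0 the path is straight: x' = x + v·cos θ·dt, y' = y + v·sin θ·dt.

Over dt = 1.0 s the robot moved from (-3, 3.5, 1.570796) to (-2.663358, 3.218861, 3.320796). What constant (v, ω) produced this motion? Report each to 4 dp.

Δθ = 3.320796 − 1.570796 = 1.750000
ω = Δθ/dt = 1.750000/1.0 = 1.7500
R = Δx/(sin θ' − sin θ) = -0.2857
v = R·ω = -0.2857·1.7500 = -0.5000

v = -0.5000, ω = 1.7500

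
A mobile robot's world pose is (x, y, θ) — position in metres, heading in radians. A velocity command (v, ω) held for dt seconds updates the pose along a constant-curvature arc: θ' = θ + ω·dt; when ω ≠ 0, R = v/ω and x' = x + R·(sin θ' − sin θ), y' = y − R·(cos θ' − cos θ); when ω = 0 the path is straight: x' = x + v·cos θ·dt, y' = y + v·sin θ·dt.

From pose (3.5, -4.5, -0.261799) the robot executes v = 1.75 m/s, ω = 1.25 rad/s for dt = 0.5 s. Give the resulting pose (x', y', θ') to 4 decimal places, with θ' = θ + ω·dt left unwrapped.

θ' = -0.2618 + 1.25·0.5 = 0.3632
R = v/ω = 1.75/1.25 = 1.4000
x' = 3.5 + 1.4000·(sin 0.3632 − sin -0.2618) = 4.3597
y' = -4.5 − 1.4000·(cos 0.3632 − cos -0.2618) = -4.4564

(4.3597, -4.4564, 0.3632)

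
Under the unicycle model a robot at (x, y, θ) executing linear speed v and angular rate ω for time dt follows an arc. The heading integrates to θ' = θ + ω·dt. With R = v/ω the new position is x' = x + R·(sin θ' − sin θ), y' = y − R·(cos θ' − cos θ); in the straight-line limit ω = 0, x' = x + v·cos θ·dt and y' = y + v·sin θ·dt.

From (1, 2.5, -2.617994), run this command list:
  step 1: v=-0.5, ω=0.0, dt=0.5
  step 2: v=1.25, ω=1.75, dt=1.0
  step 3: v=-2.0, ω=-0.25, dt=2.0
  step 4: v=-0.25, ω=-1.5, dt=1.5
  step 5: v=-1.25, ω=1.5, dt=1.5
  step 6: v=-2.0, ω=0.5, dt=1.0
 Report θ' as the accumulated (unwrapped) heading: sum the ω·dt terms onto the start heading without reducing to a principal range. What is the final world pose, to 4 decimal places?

(-0.1310, 7.9741, -0.8680)

step 1: θ'=-2.6180 (straight) → pose (1.2165, 2.6250, -2.6180)
step 2: θ'=-0.8680 (R=0.7143) → pose (1.0286, 1.5447, -0.8680)
step 3: θ'=-1.3680 (R=8.0000) → pose (-0.7032, 5.1043, -1.3680)
step 4: θ'=-3.6180 (R=0.1667) → pose (-0.4635, 5.2860, -3.6180)
step 5: θ'=-1.3680 (R=-0.8333) → pose (0.7349, 6.1943, -1.3680)
step 6: θ'=-0.8680 (R=-4.0000) → pose (-0.1310, 7.9741, -0.8680)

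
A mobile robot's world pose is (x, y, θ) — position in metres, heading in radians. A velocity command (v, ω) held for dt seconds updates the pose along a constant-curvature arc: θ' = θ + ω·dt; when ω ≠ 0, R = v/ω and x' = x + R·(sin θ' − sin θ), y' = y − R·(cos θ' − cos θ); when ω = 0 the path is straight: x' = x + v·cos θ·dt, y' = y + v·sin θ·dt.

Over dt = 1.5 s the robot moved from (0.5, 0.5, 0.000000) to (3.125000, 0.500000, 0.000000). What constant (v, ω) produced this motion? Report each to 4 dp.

Δθ = 0.000000 − 0.000000 = 0.000000
ω = Δθ/dt = 0.000000/1.5 = 0.0000
ω = 0 → v = (Δx·cos θ + Δy·sin θ)/dt = 1.7500

v = 1.7500, ω = 0.0000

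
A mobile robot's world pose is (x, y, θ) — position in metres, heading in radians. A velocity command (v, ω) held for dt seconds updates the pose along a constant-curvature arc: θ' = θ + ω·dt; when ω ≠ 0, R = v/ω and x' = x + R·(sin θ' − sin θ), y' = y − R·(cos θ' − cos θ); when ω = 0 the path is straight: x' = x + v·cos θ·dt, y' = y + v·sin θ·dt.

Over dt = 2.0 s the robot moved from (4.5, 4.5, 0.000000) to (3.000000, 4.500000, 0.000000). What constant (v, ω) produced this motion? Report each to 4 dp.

Δθ = 0.000000 − 0.000000 = 0.000000
ω = Δθ/dt = 0.000000/2.0 = 0.0000
ω = 0 → v = (Δx·cos θ + Δy·sin θ)/dt = -0.7500

v = -0.7500, ω = 0.0000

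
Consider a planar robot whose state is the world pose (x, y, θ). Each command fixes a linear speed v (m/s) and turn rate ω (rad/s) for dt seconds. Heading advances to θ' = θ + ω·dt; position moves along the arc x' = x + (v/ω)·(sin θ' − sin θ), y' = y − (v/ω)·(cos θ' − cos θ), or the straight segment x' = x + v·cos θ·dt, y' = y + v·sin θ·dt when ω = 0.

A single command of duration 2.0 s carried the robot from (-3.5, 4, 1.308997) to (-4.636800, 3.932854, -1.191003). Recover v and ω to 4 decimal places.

v = -0.7500, ω = -1.2500

Δθ = -1.191003 − 1.308997 = -2.500000
ω = Δθ/dt = -2.500000/2.0 = -1.2500
R = Δx/(sin θ' − sin θ) = 0.6000
v = R·ω = 0.6000·-1.2500 = -0.7500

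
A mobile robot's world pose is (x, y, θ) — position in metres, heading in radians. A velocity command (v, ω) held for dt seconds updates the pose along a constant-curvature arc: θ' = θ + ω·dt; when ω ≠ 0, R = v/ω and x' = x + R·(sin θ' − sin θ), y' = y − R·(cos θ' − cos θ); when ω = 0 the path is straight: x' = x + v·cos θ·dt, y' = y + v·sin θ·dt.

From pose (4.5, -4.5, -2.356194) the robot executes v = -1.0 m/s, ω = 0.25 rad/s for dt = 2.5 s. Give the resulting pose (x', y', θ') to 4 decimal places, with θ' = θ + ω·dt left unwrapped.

θ' = -2.3562 + 0.25·2.5 = -1.7312
R = v/ω = -1.0/0.25 = -4.0000
x' = 4.5 + -4.0000·(sin -1.7312 − sin -2.3562) = 5.6202
y' = -4.5 − -4.0000·(cos -1.7312 − cos -2.3562) = -2.3104

(5.6202, -2.3104, -1.7312)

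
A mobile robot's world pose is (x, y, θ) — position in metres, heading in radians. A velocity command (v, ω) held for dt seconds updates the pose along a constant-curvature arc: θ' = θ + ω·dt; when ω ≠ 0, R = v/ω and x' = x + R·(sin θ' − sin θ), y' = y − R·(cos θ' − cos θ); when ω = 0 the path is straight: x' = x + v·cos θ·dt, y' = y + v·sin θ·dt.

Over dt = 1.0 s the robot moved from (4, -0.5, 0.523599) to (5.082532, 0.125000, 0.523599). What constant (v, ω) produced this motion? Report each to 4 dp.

v = 1.2500, ω = 0.0000

Δθ = 0.523599 − 0.523599 = 0.000000
ω = Δθ/dt = 0.000000/1.0 = 0.0000
ω = 0 → v = (Δx·cos θ + Δy·sin θ)/dt = 1.2500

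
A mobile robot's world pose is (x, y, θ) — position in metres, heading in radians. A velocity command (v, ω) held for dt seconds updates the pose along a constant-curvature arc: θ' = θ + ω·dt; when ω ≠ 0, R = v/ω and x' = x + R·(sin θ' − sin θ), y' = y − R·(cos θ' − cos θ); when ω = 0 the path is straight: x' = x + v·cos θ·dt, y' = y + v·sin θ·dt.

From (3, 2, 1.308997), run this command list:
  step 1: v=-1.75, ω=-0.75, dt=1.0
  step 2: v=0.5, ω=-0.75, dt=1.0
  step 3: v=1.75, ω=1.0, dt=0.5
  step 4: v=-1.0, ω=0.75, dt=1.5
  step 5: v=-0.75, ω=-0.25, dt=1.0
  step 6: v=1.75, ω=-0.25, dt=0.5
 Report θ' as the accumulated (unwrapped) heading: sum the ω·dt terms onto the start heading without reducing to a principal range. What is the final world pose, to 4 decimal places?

step 1: θ'=0.5590 (R=2.3333) → pose (1.9836, 0.6257, 0.5590)
step 2: θ'=-0.1910 (R=-0.6667) → pose (2.4637, 0.7151, -0.1910)
step 3: θ'=0.3090 (R=1.7500) → pose (3.3282, 0.7661, 0.3090)
step 4: θ'=1.4340 (R=-1.3333) → pose (2.4127, -0.3222, 1.4340)
step 5: θ'=1.1840 (R=3.0000) → pose (2.2191, -1.0448, 1.1840)
step 6: θ'=1.0590 (R=-7.0000) → pose (2.5989, -0.2571, 1.0590)

(2.5989, -0.2571, 1.0590)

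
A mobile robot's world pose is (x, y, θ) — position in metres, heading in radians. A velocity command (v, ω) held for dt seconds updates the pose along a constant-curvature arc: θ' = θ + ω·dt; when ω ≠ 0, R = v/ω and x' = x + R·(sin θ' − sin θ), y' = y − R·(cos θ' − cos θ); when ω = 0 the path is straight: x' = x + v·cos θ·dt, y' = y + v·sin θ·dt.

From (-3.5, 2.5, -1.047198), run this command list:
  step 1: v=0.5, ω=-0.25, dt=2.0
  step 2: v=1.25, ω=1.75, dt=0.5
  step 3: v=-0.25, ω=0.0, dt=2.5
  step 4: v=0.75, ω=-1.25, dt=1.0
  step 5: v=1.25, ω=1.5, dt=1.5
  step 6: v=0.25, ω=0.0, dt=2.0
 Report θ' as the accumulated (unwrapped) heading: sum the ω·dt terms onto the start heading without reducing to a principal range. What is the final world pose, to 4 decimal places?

(-1.7385, -0.1965, 0.3278)

step 1: θ'=-1.5472 (R=-2.0000) → pose (-3.2326, 1.5472, -1.5472)
step 2: θ'=-0.6722 (R=0.7143) → pose (-2.9633, 1.0052, -0.6722)
step 3: θ'=-0.6722 (straight) → pose (-3.4523, 1.3943, -0.6722)
step 4: θ'=-1.9222 (R=-0.6000) → pose (-3.2626, 0.7183, -1.9222)
step 5: θ'=0.3278 (R=0.8333) → pose (-2.2119, -0.3575, 0.3278)
step 6: θ'=0.3278 (straight) → pose (-1.7385, -0.1965, 0.3278)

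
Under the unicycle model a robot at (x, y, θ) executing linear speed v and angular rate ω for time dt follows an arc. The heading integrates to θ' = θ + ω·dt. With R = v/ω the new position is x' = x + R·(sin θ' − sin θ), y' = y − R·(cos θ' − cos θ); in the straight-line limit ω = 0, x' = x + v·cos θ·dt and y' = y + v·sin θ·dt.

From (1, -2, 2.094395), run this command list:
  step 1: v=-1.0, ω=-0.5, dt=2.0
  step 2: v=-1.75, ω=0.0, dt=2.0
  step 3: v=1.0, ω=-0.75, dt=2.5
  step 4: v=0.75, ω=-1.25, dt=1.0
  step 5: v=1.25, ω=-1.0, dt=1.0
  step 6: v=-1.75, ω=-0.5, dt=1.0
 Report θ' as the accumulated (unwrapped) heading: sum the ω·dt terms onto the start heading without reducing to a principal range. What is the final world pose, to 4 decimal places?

step 1: θ'=1.0944 (R=2.0000) → pose (1.0453, -3.9172, 1.0944)
step 2: θ'=1.0944 (straight) → pose (-0.5598, -7.0274, 1.0944)
step 3: θ'=-0.7806 (R=-1.3333) → pose (1.5634, -6.6916, -0.7806)
step 4: θ'=-2.0306 (R=-0.6000) → pose (1.6788, -7.3841, -2.0306)
step 5: θ'=-3.0306 (R=-1.2500) → pose (0.6971, -8.0717, -3.0306)
step 6: θ'=-3.5306 (R=3.5000) → pose (2.4122, -8.3117, -3.5306)

(2.4122, -8.3117, -3.5306)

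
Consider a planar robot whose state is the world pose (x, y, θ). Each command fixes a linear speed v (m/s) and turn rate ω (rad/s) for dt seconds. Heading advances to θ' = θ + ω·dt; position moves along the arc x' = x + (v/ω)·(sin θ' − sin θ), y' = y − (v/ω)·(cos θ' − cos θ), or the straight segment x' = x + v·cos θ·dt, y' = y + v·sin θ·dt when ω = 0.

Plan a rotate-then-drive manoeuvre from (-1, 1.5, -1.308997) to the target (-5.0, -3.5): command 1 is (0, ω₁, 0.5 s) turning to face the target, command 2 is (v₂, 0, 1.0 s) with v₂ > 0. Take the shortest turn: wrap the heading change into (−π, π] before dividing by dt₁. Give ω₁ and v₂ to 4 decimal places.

ω₁ = -1.8731, v₂ = 6.4031

heading to target = atan2(-3.5−1.5, -5−-1) = -2.2455
Δθ = wrap(-2.2455 − -1.3090) = -0.9365; ω₁ = Δθ/dt₁ = -1.8731
distance = √((-5−-1)² + (-3.5−1.5)²) = 6.4031; v₂ = distance/dt₂ = 6.4031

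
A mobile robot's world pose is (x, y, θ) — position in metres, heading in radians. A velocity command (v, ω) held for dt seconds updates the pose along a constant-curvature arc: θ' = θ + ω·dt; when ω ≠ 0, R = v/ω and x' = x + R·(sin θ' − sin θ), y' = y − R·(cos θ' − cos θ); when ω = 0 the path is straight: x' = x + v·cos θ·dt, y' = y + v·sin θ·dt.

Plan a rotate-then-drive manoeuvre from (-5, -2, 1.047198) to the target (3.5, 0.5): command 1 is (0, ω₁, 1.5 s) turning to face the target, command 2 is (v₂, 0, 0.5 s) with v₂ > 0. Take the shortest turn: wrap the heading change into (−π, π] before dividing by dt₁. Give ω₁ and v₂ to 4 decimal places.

heading to target = atan2(0.5−-2, 3.5−-5) = 0.2861
Δθ = wrap(0.2861 − 1.0472) = -0.7611; ω₁ = Δθ/dt₁ = -0.5074
distance = √((3.5−-5)² + (0.5−-2)²) = 8.8600; v₂ = distance/dt₂ = 17.7200

ω₁ = -0.5074, v₂ = 17.7200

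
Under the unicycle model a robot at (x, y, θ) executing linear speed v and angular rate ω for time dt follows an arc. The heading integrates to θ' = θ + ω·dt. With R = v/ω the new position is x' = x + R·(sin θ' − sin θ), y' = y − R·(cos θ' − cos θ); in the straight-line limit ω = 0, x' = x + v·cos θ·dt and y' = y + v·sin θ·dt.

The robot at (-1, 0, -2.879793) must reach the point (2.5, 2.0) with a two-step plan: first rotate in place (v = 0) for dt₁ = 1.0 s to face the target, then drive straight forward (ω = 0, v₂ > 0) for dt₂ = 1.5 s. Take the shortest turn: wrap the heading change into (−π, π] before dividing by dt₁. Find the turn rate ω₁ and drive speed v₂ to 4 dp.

heading to target = atan2(2−0, 2.5−-1) = 0.5191
Δθ = wrap(0.5191 − -2.8798) = -2.8842; ω₁ = Δθ/dt₁ = -2.8842
distance = √((2.5−-1)² + (2−0)²) = 4.0311; v₂ = distance/dt₂ = 2.6874

ω₁ = -2.8842, v₂ = 2.6874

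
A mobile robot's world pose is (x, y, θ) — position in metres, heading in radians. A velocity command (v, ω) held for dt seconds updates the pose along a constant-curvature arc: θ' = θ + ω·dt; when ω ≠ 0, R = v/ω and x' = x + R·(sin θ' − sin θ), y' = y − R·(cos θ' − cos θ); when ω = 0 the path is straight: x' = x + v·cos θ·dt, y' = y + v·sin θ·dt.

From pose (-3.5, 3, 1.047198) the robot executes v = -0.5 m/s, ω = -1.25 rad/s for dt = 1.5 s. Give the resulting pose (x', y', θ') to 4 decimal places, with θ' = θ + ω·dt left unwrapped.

θ' = 1.0472 + -1.25·1.5 = -0.8278
R = v/ω = -0.5/-1.25 = 0.4000
x' = -3.5 + 0.4000·(sin -0.8278 − sin 1.0472) = -4.1410
y' = 3 − 0.4000·(cos -0.8278 − cos 1.0472) = 2.9294

(-4.1410, 2.9294, -0.8278)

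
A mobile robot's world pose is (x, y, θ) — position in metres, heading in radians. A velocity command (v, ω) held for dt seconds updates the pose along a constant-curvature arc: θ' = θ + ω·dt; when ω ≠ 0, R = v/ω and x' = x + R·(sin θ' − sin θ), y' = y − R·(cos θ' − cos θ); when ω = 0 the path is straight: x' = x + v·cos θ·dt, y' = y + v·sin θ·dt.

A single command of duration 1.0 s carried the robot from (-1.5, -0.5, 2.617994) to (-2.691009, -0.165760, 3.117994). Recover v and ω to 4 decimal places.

v = 1.2500, ω = 0.5000

Δθ = 3.117994 − 2.617994 = 0.500000
ω = Δθ/dt = 0.500000/1.0 = 0.5000
R = Δx/(sin θ' − sin θ) = 2.5000
v = R·ω = 2.5000·0.5000 = 1.2500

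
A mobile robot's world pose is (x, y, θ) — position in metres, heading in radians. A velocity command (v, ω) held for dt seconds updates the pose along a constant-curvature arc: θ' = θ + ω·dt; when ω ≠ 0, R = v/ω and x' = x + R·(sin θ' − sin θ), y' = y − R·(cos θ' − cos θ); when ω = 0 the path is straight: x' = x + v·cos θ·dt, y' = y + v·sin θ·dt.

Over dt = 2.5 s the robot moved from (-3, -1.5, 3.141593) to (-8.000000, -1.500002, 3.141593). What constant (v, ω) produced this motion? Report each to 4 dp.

Δθ = 3.141593 − 3.141593 = 0.000000
ω = Δθ/dt = 0.000000/2.5 = 0.0000
ω = 0 → v = (Δx·cos θ + Δy·sin θ)/dt = 2.0000

v = 2.0000, ω = 0.0000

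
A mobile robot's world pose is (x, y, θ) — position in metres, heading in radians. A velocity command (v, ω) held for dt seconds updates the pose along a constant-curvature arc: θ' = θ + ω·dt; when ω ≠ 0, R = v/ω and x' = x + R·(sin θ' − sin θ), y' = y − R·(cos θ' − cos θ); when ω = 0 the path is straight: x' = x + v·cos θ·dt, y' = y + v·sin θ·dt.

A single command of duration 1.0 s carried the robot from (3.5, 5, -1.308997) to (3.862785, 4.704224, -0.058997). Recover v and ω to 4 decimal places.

v = 0.5000, ω = 1.2500

Δθ = -0.058997 − -1.308997 = 1.250000
ω = Δθ/dt = 1.250000/1.0 = 1.2500
R = Δx/(sin θ' − sin θ) = 0.4000
v = R·ω = 0.4000·1.2500 = 0.5000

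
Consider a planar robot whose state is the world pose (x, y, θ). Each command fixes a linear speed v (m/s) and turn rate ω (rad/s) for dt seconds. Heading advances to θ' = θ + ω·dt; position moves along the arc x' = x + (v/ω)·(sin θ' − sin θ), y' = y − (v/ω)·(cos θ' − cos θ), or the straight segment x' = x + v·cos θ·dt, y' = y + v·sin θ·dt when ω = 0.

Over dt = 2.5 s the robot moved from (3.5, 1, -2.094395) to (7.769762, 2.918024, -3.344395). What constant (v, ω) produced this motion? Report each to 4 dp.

v = -2.0000, ω = -0.5000

Δθ = -3.344395 − -2.094395 = -1.250000
ω = Δθ/dt = -1.250000/2.5 = -0.5000
R = Δx/(sin θ' − sin θ) = 4.0000
v = R·ω = 4.0000·-0.5000 = -2.0000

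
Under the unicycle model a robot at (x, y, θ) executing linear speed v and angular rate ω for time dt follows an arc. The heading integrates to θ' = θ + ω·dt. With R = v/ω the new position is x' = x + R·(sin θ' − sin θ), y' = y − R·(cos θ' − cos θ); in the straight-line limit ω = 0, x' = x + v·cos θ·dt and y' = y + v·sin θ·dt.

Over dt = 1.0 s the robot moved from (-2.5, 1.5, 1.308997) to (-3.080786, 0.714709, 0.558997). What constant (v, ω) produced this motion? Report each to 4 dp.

Δθ = 0.558997 − 1.308997 = -0.750000
ω = Δθ/dt = -0.750000/1.0 = -0.7500
R = −Δy/(cos θ' − cos θ) = 1.3333
v = R·ω = 1.3333·-0.7500 = -1.0000

v = -1.0000, ω = -0.7500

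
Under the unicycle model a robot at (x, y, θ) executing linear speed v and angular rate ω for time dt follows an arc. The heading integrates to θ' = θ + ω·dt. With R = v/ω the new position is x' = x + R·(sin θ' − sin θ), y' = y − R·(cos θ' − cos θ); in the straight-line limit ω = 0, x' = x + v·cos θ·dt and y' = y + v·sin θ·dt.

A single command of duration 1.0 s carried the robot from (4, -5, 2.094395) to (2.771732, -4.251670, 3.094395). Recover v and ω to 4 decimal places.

Δθ = 3.094395 − 2.094395 = 1.000000
ω = Δθ/dt = 1.000000/1.0 = 1.0000
R = Δx/(sin θ' − sin θ) = 1.5000
v = R·ω = 1.5000·1.0000 = 1.5000

v = 1.5000, ω = 1.0000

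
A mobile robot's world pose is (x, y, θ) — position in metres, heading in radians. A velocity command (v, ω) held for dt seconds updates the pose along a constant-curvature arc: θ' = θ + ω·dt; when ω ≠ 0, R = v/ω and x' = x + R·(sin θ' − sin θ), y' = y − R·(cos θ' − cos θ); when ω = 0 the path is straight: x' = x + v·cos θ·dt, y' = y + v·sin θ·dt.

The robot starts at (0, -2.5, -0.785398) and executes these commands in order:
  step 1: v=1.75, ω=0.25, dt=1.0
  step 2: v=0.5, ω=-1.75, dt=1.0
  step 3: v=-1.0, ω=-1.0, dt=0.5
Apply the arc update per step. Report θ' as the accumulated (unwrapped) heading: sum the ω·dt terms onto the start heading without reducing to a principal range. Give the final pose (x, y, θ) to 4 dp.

step 1: θ'=-0.5354 (R=7.0000) → pose (1.3785, -3.5707, -0.5354)
step 2: θ'=-2.2854 (R=-0.2857) → pose (1.4485, -4.0037, -2.2854)
step 3: θ'=-2.7854 (R=1.0000) → pose (1.8552, -3.7218, -2.7854)

(1.8552, -3.7218, -2.7854)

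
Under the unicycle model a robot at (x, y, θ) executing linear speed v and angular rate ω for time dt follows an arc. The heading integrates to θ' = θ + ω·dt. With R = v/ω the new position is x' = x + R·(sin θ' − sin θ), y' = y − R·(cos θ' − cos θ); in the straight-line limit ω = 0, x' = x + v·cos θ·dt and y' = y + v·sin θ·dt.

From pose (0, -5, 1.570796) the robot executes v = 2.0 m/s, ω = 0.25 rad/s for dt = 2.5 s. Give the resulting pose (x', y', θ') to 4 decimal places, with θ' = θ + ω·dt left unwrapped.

θ' = 1.5708 + 0.25·2.5 = 2.1958
R = v/ω = 2.0/0.25 = 8.0000
x' = 0 + 8.0000·(sin 2.1958 − sin 1.5708) = -1.5123
y' = -5 − 8.0000·(cos 2.1958 − cos 1.5708) = -0.3192

(-1.5123, -0.3192, 2.1958)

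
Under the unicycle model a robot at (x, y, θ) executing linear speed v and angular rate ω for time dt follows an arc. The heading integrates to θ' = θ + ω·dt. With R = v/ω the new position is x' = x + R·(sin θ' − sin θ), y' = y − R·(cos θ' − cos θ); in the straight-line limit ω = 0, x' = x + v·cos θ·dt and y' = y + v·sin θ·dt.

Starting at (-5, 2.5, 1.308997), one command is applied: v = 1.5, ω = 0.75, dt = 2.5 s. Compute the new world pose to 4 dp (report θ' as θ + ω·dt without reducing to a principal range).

θ' = 1.3090 + 0.75·2.5 = 3.1840
R = v/ω = 1.5/0.75 = 2.0000
x' = -5 + 2.0000·(sin 3.1840 − sin 1.3090) = -7.0166
y' = 2.5 − 2.0000·(cos 3.1840 − cos 1.3090) = 5.0158

(-7.0166, 5.0158, 3.1840)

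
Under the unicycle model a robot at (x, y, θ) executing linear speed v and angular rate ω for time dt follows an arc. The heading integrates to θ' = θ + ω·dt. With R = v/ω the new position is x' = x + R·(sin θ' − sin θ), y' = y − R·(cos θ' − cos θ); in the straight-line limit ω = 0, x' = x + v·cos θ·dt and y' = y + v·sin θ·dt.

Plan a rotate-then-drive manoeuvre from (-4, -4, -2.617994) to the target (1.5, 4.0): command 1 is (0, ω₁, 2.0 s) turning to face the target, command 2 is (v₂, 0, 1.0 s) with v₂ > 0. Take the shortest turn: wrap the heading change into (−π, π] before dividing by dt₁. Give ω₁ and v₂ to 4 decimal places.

ω₁ = -1.3483, v₂ = 9.7082

heading to target = atan2(4−-4, 1.5−-4) = 0.9685
Δθ = wrap(0.9685 − -2.6180) = -2.6967; ω₁ = Δθ/dt₁ = -1.3483
distance = √((1.5−-4)² + (4−-4)²) = 9.7082; v₂ = distance/dt₂ = 9.7082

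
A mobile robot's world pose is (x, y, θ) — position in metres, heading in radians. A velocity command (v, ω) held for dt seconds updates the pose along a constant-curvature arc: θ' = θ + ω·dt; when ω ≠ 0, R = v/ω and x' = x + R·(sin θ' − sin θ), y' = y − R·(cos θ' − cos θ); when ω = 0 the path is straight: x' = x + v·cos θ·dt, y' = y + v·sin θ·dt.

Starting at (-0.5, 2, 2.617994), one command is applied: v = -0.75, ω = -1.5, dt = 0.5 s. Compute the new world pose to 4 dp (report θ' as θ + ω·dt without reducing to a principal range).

θ' = 2.6180 + -1.5·0.5 = 1.8680
R = v/ω = -0.75/-1.5 = 0.5000
x' = -0.5 + 0.5000·(sin 1.8680 − sin 2.6180) = -0.2719
y' = 2 − 0.5000·(cos 1.8680 − cos 2.6180) = 1.7134

(-0.2719, 1.7134, 1.8680)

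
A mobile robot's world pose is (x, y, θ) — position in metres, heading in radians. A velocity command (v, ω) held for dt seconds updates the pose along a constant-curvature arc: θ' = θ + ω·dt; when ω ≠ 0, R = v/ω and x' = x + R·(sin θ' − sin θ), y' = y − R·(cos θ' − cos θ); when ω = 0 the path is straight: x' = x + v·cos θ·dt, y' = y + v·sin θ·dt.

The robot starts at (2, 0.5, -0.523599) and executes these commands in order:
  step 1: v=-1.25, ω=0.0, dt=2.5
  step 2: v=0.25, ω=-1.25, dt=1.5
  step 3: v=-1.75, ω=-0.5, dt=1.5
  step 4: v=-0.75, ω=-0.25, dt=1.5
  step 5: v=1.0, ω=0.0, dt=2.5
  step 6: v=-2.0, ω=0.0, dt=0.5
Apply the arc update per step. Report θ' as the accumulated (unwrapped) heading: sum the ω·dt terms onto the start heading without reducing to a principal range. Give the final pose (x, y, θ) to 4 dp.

step 1: θ'=-0.5236 (straight) → pose (-0.7063, 2.0625, -0.5236)
step 2: θ'=-2.3986 (R=-0.2000) → pose (-0.6710, 1.7420, -2.3986)
step 3: θ'=-3.1486 (R=3.5000) → pose (1.7212, 2.6644, -3.1486)
step 4: θ'=-3.5236 (R=3.0000) → pose (2.8186, 2.4482, -3.5236)
step 5: θ'=-3.5236 (straight) → pose (0.4988, 3.3801, -3.5236)
step 6: θ'=-3.5236 (straight) → pose (1.4267, 3.0074, -3.5236)

(1.4267, 3.0074, -3.5236)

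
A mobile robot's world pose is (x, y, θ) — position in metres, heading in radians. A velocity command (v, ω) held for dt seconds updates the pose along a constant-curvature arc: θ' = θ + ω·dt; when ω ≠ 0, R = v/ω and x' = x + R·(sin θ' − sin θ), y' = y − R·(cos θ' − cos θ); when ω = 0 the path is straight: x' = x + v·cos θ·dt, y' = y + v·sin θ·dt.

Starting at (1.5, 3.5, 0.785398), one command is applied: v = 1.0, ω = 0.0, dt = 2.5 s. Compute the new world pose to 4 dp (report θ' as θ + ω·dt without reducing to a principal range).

θ' = 0.7854 + 0.0·2.5 = 0.7854
ω = 0 → straight: x' = 1.5 + 1.0·cos(0.7854)·2.5 = 3.2678
y' = 3.5 + 1.0·sin(0.7854)·2.5 = 5.2678

(3.2678, 5.2678, 0.7854)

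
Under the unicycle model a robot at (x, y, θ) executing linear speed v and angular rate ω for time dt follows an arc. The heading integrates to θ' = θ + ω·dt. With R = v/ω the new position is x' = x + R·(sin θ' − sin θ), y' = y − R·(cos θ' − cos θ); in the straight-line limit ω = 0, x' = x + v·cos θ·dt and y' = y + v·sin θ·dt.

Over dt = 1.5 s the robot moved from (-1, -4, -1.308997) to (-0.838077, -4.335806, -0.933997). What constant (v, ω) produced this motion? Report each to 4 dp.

v = 0.2500, ω = 0.2500

Δθ = -0.933997 − -1.308997 = 0.375000
ω = Δθ/dt = 0.375000/1.5 = 0.2500
R = −Δy/(cos θ' − cos θ) = 1.0000
v = R·ω = 1.0000·0.2500 = 0.2500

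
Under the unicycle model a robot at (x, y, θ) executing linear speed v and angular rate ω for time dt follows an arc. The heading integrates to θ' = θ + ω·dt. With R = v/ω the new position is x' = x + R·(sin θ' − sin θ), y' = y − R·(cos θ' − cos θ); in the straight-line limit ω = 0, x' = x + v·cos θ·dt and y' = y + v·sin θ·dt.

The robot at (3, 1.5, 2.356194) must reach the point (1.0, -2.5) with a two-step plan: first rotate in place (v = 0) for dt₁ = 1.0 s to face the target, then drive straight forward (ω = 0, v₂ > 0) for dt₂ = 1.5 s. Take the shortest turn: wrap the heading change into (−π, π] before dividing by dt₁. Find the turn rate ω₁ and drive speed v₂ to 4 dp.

heading to target = atan2(-2.5−1.5, 1−3) = -2.0344
Δθ = wrap(-2.0344 − 2.3562) = 1.8925; ω₁ = Δθ/dt₁ = 1.8925
distance = √((1−3)² + (-2.5−1.5)²) = 4.4721; v₂ = distance/dt₂ = 2.9814

ω₁ = 1.8925, v₂ = 2.9814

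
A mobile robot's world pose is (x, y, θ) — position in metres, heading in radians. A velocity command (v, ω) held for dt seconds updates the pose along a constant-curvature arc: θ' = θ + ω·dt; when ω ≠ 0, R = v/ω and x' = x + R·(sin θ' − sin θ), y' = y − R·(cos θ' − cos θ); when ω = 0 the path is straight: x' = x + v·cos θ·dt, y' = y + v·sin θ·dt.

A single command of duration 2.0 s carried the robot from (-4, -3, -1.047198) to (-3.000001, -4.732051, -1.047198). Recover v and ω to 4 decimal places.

v = 1.0000, ω = 0.0000

Δθ = -1.047198 − -1.047198 = 0.000000
ω = Δθ/dt = 0.000000/2.0 = 0.0000
ω = 0 → v = (Δx·cos θ + Δy·sin θ)/dt = 1.0000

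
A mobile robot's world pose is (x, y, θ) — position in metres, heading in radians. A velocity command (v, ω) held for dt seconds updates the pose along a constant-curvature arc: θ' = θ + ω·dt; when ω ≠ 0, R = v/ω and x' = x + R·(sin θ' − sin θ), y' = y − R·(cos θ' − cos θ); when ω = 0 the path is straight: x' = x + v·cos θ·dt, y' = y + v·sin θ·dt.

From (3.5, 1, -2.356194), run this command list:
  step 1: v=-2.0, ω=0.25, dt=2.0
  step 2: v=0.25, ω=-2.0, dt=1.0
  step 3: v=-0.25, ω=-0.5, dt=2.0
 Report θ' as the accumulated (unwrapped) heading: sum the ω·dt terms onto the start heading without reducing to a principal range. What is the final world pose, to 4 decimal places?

(5.4849, 3.8960, -4.8562)

step 1: θ'=-1.8562 (R=-8.0000) → pose (5.5195, 4.4045, -1.8562)
step 2: θ'=-3.8562 (R=-0.1250) → pose (5.3177, 4.3453, -3.8562)
step 3: θ'=-4.8562 (R=0.5000) → pose (5.4849, 3.8960, -4.8562)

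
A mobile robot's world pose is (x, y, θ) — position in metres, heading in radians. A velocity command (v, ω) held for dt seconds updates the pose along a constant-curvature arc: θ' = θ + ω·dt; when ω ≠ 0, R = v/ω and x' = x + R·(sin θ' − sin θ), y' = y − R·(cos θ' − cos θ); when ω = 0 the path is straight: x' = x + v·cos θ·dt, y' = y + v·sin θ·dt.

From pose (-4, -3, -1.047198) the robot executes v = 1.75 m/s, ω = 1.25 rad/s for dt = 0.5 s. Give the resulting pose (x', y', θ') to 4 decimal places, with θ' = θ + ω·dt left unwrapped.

(-3.3612, -3.5771, -0.4222)

θ' = -1.0472 + 1.25·0.5 = -0.4222
R = v/ω = 1.75/1.25 = 1.4000
x' = -4 + 1.4000·(sin -0.4222 − sin -1.0472) = -3.3612
y' = -3 − 1.4000·(cos -0.4222 − cos -1.0472) = -3.5771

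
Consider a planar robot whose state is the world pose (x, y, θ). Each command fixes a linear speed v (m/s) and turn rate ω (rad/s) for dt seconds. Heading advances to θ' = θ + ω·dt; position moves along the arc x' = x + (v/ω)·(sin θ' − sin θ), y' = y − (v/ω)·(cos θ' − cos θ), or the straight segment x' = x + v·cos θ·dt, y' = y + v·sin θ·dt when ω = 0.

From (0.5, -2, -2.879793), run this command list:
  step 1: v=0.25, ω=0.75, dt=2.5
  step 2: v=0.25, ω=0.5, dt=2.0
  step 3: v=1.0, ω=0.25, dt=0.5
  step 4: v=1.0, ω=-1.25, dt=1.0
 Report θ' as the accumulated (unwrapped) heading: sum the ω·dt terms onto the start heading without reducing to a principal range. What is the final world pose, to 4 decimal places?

step 1: θ'=-1.0048 (R=0.3333) → pose (0.3049, -2.5007, -1.0048)
step 2: θ'=-0.0048 (R=0.5000) → pose (0.7246, -2.7326, -0.0048)
step 3: θ'=0.1202 (R=4.0000) → pose (1.2234, -2.7038, 0.1202)
step 4: θ'=-1.1298 (R=-0.8000) → pose (2.0428, -3.1565, -1.1298)

(2.0428, -3.1565, -1.1298)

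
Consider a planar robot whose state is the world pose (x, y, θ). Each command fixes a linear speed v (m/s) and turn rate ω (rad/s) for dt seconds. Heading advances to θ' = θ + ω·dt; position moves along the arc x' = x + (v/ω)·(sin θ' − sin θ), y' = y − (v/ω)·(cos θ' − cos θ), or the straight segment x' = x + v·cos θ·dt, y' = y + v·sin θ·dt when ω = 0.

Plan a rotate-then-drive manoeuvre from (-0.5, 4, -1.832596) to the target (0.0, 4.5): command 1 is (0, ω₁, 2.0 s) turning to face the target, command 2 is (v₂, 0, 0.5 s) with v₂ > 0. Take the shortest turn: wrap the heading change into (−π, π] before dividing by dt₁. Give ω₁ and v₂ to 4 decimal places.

ω₁ = 1.3090, v₂ = 1.4142

heading to target = atan2(4.5−4, 0−-0.5) = 0.7854
Δθ = wrap(0.7854 − -1.8326) = 2.6180; ω₁ = Δθ/dt₁ = 1.3090
distance = √((0−-0.5)² + (4.5−4)²) = 0.7071; v₂ = distance/dt₂ = 1.4142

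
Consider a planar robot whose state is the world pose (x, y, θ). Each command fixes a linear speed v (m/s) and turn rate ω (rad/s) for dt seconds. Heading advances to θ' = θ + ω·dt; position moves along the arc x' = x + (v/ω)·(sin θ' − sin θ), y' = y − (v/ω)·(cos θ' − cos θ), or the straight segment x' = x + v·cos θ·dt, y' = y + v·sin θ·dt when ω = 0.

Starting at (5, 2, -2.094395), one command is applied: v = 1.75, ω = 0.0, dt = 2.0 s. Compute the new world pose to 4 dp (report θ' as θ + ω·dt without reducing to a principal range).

(3.2500, -1.0311, -2.0944)

θ' = -2.0944 + 0.0·2.0 = -2.0944
ω = 0 → straight: x' = 5 + 1.75·cos(-2.0944)·2.0 = 3.2500
y' = 2 + 1.75·sin(-2.0944)·2.0 = -1.0311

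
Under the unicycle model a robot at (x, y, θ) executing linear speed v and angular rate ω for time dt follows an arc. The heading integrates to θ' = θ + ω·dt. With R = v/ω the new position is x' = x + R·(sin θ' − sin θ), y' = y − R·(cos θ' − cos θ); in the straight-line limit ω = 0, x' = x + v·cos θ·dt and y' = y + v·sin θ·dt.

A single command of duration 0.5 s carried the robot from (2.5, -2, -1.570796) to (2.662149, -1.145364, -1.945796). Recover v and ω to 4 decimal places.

Δθ = -1.945796 − -1.570796 = -0.375000
ω = Δθ/dt = -0.375000/0.5 = -0.7500
R = −Δy/(cos θ' − cos θ) = 2.3333
v = R·ω = 2.3333·-0.7500 = -1.7500

v = -1.7500, ω = -0.7500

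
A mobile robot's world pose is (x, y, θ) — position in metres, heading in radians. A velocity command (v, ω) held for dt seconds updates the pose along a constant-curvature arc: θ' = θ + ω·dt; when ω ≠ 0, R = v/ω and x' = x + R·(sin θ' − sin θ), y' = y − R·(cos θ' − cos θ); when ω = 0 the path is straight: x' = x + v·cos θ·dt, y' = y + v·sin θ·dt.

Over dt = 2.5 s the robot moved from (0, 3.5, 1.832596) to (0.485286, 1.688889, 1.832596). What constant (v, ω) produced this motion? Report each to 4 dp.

Δθ = 1.832596 − 1.832596 = 0.000000
ω = Δθ/dt = 0.000000/2.5 = 0.0000
ω = 0 → v = (Δx·cos θ + Δy·sin θ)/dt = -0.7500

v = -0.7500, ω = 0.0000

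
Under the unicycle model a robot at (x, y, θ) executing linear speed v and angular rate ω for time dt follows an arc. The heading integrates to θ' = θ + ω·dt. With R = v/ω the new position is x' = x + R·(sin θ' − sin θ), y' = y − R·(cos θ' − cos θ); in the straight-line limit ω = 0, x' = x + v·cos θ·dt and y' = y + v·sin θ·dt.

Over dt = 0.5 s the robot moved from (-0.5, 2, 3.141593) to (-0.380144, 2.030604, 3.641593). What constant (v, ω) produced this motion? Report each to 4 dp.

Δθ = 3.641593 − 3.141593 = 0.500000
ω = Δθ/dt = 0.500000/0.5 = 1.0000
R = Δx/(sin θ' − sin θ) = -0.2500
v = R·ω = -0.2500·1.0000 = -0.2500

v = -0.2500, ω = 1.0000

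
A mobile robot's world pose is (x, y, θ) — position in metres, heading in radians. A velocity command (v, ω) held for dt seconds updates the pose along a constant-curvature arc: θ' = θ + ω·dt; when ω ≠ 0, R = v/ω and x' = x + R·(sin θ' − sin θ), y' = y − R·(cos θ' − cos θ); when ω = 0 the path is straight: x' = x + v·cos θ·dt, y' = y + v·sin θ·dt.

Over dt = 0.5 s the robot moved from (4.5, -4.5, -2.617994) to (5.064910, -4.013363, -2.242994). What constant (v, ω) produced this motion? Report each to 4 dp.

Δθ = -2.242994 − -2.617994 = 0.375000
ω = Δθ/dt = 0.375000/0.5 = 0.7500
R = Δx/(sin θ' − sin θ) = -2.0000
v = R·ω = -2.0000·0.7500 = -1.5000

v = -1.5000, ω = 0.7500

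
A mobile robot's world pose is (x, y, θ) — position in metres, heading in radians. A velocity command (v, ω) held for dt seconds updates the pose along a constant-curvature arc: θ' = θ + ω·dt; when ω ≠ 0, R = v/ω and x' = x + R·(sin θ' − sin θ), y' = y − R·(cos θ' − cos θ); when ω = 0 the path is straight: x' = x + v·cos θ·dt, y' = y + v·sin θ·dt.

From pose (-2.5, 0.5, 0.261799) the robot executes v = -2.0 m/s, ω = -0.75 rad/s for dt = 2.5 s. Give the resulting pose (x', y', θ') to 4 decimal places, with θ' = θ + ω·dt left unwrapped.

(-5.8545, 3.1888, -1.6132)

θ' = 0.2618 + -0.75·2.5 = -1.6132
R = v/ω = -2.0/-0.75 = 2.6667
x' = -2.5 + 2.6667·(sin -1.6132 − sin 0.2618) = -5.8545
y' = 0.5 − 2.6667·(cos -1.6132 − cos 0.2618) = 3.1888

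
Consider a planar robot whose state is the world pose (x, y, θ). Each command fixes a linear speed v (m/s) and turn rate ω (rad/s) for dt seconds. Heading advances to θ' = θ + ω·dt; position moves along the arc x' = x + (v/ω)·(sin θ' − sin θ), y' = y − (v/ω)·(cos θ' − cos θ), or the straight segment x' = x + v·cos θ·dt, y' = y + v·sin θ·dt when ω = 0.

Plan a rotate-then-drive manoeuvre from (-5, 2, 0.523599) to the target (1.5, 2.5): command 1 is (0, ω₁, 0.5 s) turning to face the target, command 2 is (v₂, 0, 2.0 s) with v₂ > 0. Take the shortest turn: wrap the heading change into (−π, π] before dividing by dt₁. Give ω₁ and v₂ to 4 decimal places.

ω₁ = -0.8937, v₂ = 3.2596

heading to target = atan2(2.5−2, 1.5−-5) = 0.0768
Δθ = wrap(0.0768 − 0.5236) = -0.4468; ω₁ = Δθ/dt₁ = -0.8937
distance = √((1.5−-5)² + (2.5−2)²) = 6.5192; v₂ = distance/dt₂ = 3.2596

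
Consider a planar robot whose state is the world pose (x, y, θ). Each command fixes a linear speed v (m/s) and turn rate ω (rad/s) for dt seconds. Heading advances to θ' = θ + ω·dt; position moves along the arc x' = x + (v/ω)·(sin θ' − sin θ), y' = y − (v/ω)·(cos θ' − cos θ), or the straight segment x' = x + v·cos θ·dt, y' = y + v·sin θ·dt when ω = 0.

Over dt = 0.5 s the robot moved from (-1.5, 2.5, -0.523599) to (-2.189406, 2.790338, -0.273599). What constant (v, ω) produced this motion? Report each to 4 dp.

v = -1.5000, ω = 0.5000

Δθ = -0.273599 − -0.523599 = 0.250000
ω = Δθ/dt = 0.250000/0.5 = 0.5000
R = Δx/(sin θ' − sin θ) = -3.0000
v = R·ω = -3.0000·0.5000 = -1.5000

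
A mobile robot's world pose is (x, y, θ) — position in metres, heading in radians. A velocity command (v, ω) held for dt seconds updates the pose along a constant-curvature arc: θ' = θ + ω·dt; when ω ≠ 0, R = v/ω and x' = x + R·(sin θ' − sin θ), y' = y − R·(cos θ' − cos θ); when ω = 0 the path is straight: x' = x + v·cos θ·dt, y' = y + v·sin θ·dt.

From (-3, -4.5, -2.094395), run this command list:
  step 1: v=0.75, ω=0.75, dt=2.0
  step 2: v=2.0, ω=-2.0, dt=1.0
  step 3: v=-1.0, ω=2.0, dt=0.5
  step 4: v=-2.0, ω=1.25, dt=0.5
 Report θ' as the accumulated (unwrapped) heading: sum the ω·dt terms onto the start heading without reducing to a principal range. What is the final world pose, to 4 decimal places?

(-2.7743, -6.1527, -0.9694)

step 1: θ'=-0.5944 (R=1.0000) → pose (-2.6940, -5.8285, -0.5944)
step 2: θ'=-2.5944 (R=-1.0000) → pose (-2.7337, -7.5110, -2.5944)
step 3: θ'=-1.5944 (R=-0.5000) → pose (-2.4940, -7.0958, -1.5944)
step 4: θ'=-0.9694 (R=-1.6000) → pose (-2.7743, -6.1527, -0.9694)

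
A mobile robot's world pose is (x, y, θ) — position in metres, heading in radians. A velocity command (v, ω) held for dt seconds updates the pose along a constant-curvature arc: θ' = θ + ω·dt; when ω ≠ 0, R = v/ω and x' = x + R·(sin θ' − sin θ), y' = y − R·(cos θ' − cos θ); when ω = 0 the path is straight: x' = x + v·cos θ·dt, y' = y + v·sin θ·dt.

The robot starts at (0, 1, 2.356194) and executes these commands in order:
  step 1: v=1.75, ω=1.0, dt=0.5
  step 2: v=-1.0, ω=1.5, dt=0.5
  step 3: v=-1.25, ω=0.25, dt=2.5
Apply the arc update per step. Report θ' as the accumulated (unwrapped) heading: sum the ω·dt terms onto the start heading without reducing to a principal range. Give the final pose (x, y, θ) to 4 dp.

(1.9335, 3.6413, 4.2312)

step 1: θ'=2.8562 (R=1.7500) → pose (-0.7447, 1.4418, 2.8562)
step 2: θ'=3.6062 (R=-0.6667) → pose (-0.2583, 1.4855, 3.6062)
step 3: θ'=4.2312 (R=-5.0000) → pose (1.9335, 3.6413, 4.2312)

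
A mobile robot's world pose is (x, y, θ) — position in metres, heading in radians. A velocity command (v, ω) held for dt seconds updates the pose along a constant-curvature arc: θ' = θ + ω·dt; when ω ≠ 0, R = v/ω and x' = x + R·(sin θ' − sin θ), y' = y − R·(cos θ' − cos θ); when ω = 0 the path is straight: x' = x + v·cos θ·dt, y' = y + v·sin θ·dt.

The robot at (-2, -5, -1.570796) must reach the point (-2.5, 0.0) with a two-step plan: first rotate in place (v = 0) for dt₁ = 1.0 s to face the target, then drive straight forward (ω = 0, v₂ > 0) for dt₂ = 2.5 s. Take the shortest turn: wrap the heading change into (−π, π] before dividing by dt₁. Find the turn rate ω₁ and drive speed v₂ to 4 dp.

heading to target = atan2(0−-5, -2.5−-2) = 1.6705
Δθ = wrap(1.6705 − -1.5708) = -3.0419; ω₁ = Δθ/dt₁ = -3.0419
distance = √((-2.5−-2)² + (0−-5)²) = 5.0249; v₂ = distance/dt₂ = 2.0100

ω₁ = -3.0419, v₂ = 2.0100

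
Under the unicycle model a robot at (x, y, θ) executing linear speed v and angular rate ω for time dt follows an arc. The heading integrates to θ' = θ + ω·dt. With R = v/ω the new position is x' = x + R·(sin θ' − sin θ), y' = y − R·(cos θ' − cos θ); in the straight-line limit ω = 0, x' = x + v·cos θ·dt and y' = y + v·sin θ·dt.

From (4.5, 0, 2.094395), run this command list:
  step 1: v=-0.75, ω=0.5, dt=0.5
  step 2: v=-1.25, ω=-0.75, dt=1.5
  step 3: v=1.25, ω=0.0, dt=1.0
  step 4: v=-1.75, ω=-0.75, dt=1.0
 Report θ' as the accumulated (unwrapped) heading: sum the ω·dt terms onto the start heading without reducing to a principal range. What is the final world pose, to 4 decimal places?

(4.3934, -2.1405, 0.4694)

step 1: θ'=2.3444 (R=-1.5000) → pose (4.7259, -0.2981, 2.3444)
step 2: θ'=1.2194 (R=1.6667) → pose (5.0984, -2.0363, 1.2194)
step 3: θ'=1.2194 (straight) → pose (5.5287, -0.8627, 1.2194)
step 4: θ'=0.4694 (R=2.3333) → pose (4.3934, -2.1405, 0.4694)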